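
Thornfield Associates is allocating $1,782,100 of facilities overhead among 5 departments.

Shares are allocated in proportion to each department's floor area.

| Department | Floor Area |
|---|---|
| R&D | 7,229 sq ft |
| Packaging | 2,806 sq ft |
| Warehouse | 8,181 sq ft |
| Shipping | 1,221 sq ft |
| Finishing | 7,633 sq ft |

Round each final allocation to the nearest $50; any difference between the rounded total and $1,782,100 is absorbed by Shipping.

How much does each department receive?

Sum of floor area: 27,070.
Pro-rata amounts: R&D 7,229/27,070 × $1,782,100 = 475,906.94; Packaging 2,806/27,070 × $1,782,100 = 184,727.47; Warehouse 8,181/27,070 × $1,782,100 = 538,579.98; Shipping 1,221/27,070 × $1,782,100 = 80,382.12; Finishing 7,633/27,070 × $1,782,100 = 502,503.48.
At nearest $50: R&D $475,900; Packaging $184,750; Warehouse $538,600; Shipping $80,400; Finishing $502,500. Sum = $1,782,150.
Difference $1,782,100 − $1,782,150 = −$50 applied to Shipping: Shipping becomes $80,350.

R&D: $475,900; Packaging: $184,750; Warehouse: $538,600; Shipping: $80,350; Finishing: $502,500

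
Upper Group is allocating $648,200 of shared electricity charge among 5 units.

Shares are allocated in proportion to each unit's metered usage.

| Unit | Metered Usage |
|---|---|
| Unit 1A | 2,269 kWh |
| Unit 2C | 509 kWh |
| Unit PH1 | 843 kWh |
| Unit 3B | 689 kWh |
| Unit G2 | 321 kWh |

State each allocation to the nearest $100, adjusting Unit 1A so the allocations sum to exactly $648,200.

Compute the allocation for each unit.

Unit 1A: $317,700 · Unit 2C: $71,200 · Unit PH1: $118,000 · Unit 3B: $96,400 · Unit G2: $44,900

Sum of metered usage: 4,631.
Pro-rata amounts: Unit 1A 2,269/4,631 × $648,200 = 317,591.41; Unit 2C 509/4,631 × $648,200 = 71,244.61; Unit PH1 843/4,631 × $648,200 = 117,994.52; Unit 3B 689/4,631 × $648,200 = 96,439.17; Unit G2 321/4,631 × $648,200 = 44,930.30.
At nearest $100: Unit 1A $317,600; Unit 2C $71,200; Unit PH1 $118,000; Unit 3B $96,400; Unit G2 $44,900. Sum = $648,100.
Difference $648,200 − $648,100 = +$100 applied to Unit 1A: Unit 1A becomes $317,700.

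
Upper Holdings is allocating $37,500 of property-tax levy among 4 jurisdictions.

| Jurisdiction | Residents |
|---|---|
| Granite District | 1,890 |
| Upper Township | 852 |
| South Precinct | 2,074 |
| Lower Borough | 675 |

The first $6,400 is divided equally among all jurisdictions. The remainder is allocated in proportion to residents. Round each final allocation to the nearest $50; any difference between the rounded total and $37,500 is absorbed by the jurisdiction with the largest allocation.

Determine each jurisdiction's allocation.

Equal tier: $6,400 ÷ 4 = $1,600 apiece.
Remainder $31,100 by residents (total 5,491): Granite District 10,704.61 → $10,700; Upper Township 4,825.57 → $4,850; South Precinct 11,746.75 → $11,750; Lower Borough 3,823.07 → $3,800.
Totals: Granite District $1,600 + $10,700 = $12,300; Upper Township $1,600 + $4,850 = $6,450; South Precinct $1,600 + $11,750 = $13,350; Lower Borough $1,600 + $3,800 = $5,400.

Granite District: $12,300 | Upper Township: $6,450 | South Precinct: $13,350 | Lower Borough: $5,400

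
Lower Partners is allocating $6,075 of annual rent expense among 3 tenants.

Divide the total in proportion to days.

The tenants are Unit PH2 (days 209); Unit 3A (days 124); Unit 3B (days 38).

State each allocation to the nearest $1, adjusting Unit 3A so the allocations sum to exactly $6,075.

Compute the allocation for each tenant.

Days total: 371.
Raw shares: Unit PH2 209/371 × $6,075 = 3,422.30; Unit 3A 124/371 × $6,075 = 2,030.46; Unit 3B 38/371 × $6,075 = 622.24.
At nearest $1: Unit PH2 $3,422; Unit 3A $2,030; Unit 3B $622. Sum = $6,074.
Difference $6,075 − $6,074 = +$1 applied to Unit 3A: Unit 3A becomes $2,031.

Unit PH2: $3,422 | Unit 3A: $2,031 | Unit 3B: $622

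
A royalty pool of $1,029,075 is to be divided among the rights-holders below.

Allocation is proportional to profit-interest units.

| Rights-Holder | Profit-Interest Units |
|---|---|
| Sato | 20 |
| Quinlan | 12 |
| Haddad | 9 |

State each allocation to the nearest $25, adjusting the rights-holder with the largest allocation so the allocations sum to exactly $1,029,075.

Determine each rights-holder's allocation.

Profit-interest units total: 41.
Unrounded shares: Sato 20/41 × $1,029,075 = 501,987.80; Quinlan 12/41 × $1,029,075 = 301,192.68; Haddad 9/41 × $1,029,075 = 225,894.51.
Rounded to nearest $25: Sato $502,000; Quinlan $301,200; Haddad $225,900. Sum = $1,029,100.
Difference $1,029,075 − $1,029,100 = −$25 applied to largest allocation (Sato): Sato becomes $501,975.

Sato: $501,975 | Quinlan: $301,200 | Haddad: $225,900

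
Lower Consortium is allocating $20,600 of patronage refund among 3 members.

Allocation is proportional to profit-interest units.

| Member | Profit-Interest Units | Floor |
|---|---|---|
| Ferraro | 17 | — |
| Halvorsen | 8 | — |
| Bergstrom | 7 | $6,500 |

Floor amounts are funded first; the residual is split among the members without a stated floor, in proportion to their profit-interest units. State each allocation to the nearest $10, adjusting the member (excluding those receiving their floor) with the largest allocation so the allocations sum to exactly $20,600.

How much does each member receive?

Minimums first: Bergstrom $6,500. Remaining pool $14,100.
Remaining pool split over remaining profit-interest units 25: Ferraro 9,588.00 → $9,590; Halvorsen 4,512.00 → $4,510.

Ferraro: $9,590; Halvorsen: $4,510; Bergstrom: $6,500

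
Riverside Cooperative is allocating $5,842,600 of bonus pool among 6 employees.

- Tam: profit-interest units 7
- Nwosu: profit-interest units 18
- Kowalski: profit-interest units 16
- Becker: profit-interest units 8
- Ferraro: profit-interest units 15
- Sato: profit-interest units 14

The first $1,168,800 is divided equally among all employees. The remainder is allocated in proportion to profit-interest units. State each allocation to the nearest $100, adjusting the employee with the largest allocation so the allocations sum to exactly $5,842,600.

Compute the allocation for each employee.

$1,168,800 shared equally gives $194,800 per employee.
Remainder $4,673,800 by profit-interest units (total 78): Tam 419,443.59 → $419,400; Nwosu 1,078,569.23 → $1,078,600; Kowalski 958,728.21 → $958,700; Becker 479,364.10 → $479,400; Ferraro 898,807.69 → $898,800; Sato 838,887.18 → $838,900.
Totals: Tam $194,800 + $419,400 = $614,200; Nwosu $194,800 + $1,078,600 = $1,273,400; Kowalski $194,800 + $958,700 = $1,153,500; Becker $194,800 + $479,400 = $674,200; Ferraro $194,800 + $898,800 = $1,093,600; Sato $194,800 + $838,900 = $1,033,700.

Tam: $614,200 | Nwosu: $1,273,400 | Kowalski: $1,153,500 | Becker: $674,200 | Ferraro: $1,093,600 | Sato: $1,033,700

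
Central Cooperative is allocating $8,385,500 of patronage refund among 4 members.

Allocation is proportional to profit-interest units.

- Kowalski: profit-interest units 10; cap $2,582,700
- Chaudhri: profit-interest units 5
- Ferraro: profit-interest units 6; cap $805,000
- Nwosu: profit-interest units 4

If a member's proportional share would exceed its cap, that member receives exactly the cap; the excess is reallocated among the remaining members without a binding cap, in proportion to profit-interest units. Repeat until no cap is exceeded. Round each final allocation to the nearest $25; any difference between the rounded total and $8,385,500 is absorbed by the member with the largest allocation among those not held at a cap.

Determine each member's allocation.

Total profit-interest units = 25.
Proportional shares (ignoring caps): Kowalski 3,354,200.00; Chaudhri 1,677,100.00; Ferraro 2,012,520.00; Nwosu 1,341,680.00.
Held at cap: Kowalski ($2,582,700), Ferraro ($805,000); residual $4,997,800 reallocated over remaining profit-interest units 9.
Remaining shares: Chaudhri 2,776,555.56 → $2,776,550; Nwosu 2,221,244.44 → $2,221,250.

Kowalski: $2,582,700 · Chaudhri: $2,776,550 · Ferraro: $805,000 · Nwosu: $2,221,250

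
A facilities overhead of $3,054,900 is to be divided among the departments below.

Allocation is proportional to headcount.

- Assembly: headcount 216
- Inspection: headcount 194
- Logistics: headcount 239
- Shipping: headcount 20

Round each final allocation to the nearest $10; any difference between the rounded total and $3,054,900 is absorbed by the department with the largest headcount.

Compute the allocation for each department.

Assembly: $986,340 · Inspection: $885,880 · Logistics: $1,091,350 · Shipping: $91,330

Sum of headcount: 669.
Raw shares: Assembly 216/669 × $3,054,900 = 986,335.43; Inspection 194/669 × $3,054,900 = 885,875.34; Logistics 239/669 × $3,054,900 = 1,091,361.88; Shipping 20/669 × $3,054,900 = 91,327.35.
Rounded to nearest $10: Assembly $986,340; Inspection $885,880; Logistics $1,091,360; Shipping $91,330. Sum = $3,054,910.
Difference $3,054,900 − $3,054,910 = −$10 applied to largest headcount (Logistics): Logistics becomes $1,091,350.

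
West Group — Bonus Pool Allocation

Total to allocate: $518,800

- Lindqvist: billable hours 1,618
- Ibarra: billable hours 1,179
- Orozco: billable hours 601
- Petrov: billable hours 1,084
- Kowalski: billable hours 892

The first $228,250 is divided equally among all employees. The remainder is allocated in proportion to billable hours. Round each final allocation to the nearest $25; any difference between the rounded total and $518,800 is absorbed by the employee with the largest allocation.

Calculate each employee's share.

Equal tier: $228,250 ÷ 5 = $45,650 apiece.
Remainder $290,550 by billable hours (total 5,374): Lindqvist 87,478.58 → $87,475; Ibarra 63,743.66 → $63,750; Orozco 32,493.59 → $32,500; Petrov 58,607.41 → $58,600; Kowalski 48,226.76 → $48,225.
Totals: Lindqvist $45,650 + $87,475 = $133,125; Ibarra $45,650 + $63,750 = $109,400; Orozco $45,650 + $32,500 = $78,150; Petrov $45,650 + $58,600 = $104,250; Kowalski $45,650 + $48,225 = $93,875.

Lindqvist: $133,125 | Ibarra: $109,400 | Orozco: $78,150 | Petrov: $104,250 | Kowalski: $93,875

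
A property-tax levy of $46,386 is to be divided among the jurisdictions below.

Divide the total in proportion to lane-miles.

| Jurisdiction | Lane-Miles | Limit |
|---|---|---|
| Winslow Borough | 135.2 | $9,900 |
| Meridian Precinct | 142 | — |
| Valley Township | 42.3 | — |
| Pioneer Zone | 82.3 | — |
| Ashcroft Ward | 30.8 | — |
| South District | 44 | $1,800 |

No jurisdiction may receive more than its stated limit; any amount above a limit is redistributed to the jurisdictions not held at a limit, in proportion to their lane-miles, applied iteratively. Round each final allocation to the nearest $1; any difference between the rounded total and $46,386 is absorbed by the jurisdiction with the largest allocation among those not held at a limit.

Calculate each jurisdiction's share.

Combined lane-miles = 476.6.
Pro-rata shares before constraints: Winslow Borough 13,158.60; Meridian Precinct 13,820.42; Valley Township 4,116.93; Pioneer Zone 8,010.00; Ashcroft Ward 2,997.67; South District 4,282.38.
Held at cap: Winslow Borough ($9,900), South District ($1,800); residual $34,686 reallocated over remaining lane-miles 297.4.
Redistributed shares: Meridian Precinct 16,561.57 → $16,562; Valley Township 4,933.48 → $4,933; Pioneer Zone 9,598.71 → $9,599; Ashcroft Ward 3,592.23 → $3,592.

Winslow Borough: $9,900; Meridian Precinct: $16,562; Valley Township: $4,933; Pioneer Zone: $9,599; Ashcroft Ward: $3,592; South District: $1,800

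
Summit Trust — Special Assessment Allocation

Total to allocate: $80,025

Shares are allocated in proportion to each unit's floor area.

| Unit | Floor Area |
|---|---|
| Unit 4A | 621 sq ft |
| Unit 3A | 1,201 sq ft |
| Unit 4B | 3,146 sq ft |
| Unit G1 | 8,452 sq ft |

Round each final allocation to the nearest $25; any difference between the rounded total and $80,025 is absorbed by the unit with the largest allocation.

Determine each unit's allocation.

Total floor area = 13,420.
Raw shares: Unit 4A 621/13,420 × $80,025 = 3,703.09; Unit 3A 1,201/13,420 × $80,025 = 7,161.70; Unit 4B 3,146/13,420 × $80,025 = 18,759.96; Unit G1 8,452/13,420 × $80,025 = 50,400.25.
At nearest $25: Unit 4A $3,700; Unit 3A $7,150; Unit 4B $18,750; Unit G1 $50,400. Sum = $80,000.
Difference $80,025 − $80,000 = +$25 applied to largest allocation (Unit G1): Unit G1 becomes $50,425.

Unit 4A: $3,700; Unit 3A: $7,150; Unit 4B: $18,750; Unit G1: $50,425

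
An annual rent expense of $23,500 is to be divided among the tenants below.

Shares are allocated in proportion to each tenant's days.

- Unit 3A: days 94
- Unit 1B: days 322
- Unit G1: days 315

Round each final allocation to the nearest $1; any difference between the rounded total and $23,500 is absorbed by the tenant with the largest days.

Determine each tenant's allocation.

Unit 3A: $3,022; Unit 1B: $10,351; Unit G1: $10,127

Combined days = 731.
Proportional shares: Unit 3A 94/731 × $23,500 = 3,021.89; Unit 1B 322/731 × $23,500 = 10,351.57; Unit G1 315/731 × $23,500 = 10,126.54.
Rounded to nearest $1: Unit 3A $3,022; Unit 1B $10,352; Unit G1 $10,127. Sum = $23,501.
Difference $23,500 − $23,501 = −$1 applied to largest days (Unit 1B): Unit 1B becomes $10,351.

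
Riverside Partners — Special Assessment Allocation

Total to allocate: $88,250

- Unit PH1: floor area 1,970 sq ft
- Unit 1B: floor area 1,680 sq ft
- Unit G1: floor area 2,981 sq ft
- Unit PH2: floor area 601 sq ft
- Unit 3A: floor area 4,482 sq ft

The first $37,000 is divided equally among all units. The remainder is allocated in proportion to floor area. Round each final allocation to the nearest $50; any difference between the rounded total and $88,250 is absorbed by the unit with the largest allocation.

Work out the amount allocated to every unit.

$37,000 shared equally gives $7,400 per unit.
Remainder $51,250 by floor area (total 11,714): Unit PH1 8,618.96 → $8,600; Unit 1B 7,350.18 → $7,350; Unit G1 13,042.19 → $13,050; Unit PH2 2,629.44 → $2,650; Unit 3A 19,609.23 → $19,600.
Totals: Unit PH1 $7,400 + $8,600 = $16,000; Unit 1B $7,400 + $7,350 = $14,750; Unit G1 $7,400 + $13,050 = $20,450; Unit PH2 $7,400 + $2,650 = $10,050; Unit 3A $7,400 + $19,600 = $27,000.

Unit PH1: $16,000 | Unit 1B: $14,750 | Unit G1: $20,450 | Unit PH2: $10,050 | Unit 3A: $27,000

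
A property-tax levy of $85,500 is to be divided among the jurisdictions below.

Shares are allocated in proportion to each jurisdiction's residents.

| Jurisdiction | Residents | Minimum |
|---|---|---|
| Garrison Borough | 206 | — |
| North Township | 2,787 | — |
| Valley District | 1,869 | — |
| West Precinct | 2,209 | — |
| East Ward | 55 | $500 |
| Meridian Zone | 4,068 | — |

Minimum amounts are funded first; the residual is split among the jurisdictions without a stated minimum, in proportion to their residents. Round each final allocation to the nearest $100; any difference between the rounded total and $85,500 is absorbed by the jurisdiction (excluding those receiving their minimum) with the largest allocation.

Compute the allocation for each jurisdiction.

Minimums first: East Ward $500. Balance $85,000.
Balance split over remaining residents 11,139: Garrison Borough 1,571.95 → $1,600; North Township 21,267.17 → $21,300; Valley District 14,262.05 → $14,300; West Precinct 16,856.54 → $16,900; Meridian Zone 31,042.28 → $31,000.
Rounding difference −$100 applied to Meridian Zone → $30,900.

Garrison Borough: $1,600 · North Township: $21,300 · Valley District: $14,300 · West Precinct: $16,900 · East Ward: $500 · Meridian Zone: $30,900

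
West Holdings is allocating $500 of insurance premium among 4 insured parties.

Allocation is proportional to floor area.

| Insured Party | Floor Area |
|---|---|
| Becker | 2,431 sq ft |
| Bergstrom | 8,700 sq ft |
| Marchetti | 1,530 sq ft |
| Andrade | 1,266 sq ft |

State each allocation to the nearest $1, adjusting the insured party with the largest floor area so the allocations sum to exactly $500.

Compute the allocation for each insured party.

Becker: $87 · Bergstrom: $313 · Marchetti: $55 · Andrade: $45

Combined floor area = 2,431 + 8,700 + 1,530 + 1,266 = 13,927.
Raw shares: Becker 87.28; Bergstrom 312.34; Marchetti 54.93; Andrade 45.45.
At nearest $1: Becker $87; Bergstrom $312; Marchetti $55; Andrade $45. Sum = $499.
Difference $500 − $499 = +$1 applied to largest floor area (Bergstrom): Bergstrom becomes $313.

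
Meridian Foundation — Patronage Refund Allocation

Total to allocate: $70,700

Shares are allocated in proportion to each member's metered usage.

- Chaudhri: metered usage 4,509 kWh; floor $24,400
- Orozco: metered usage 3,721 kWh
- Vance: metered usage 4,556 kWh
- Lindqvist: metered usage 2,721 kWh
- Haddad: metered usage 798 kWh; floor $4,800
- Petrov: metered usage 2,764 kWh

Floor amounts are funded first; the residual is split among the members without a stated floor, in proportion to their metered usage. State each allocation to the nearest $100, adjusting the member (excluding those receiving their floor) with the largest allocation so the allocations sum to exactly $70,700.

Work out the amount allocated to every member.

Chaudhri: $24,400; Orozco: $11,200; Vance: $13,800; Lindqvist: $8,200; Haddad: $4,800; Petrov: $8,300

Guaranteed amounts: Chaudhri $24,400; Haddad $4,800. Balance $41,500.
Balance split over remaining metered usage 13,762: Orozco 11,220.86 → $11,200; Vance 13,738.85 → $13,700; Lindqvist 8,205.31 → $8,200; Petrov 8,334.98 → $8,300.
Rounding difference +$100 applied to Vance → $13,800.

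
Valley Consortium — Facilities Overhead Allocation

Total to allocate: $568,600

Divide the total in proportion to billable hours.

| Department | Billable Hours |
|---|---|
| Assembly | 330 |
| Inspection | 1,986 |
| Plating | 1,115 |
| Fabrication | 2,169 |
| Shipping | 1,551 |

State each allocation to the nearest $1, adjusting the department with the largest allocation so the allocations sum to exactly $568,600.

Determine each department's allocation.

Sum of billable hours: 7,151.
Unrounded shares: Assembly 330/7,151 × $568,600 = 26,239.41; Inspection 1,986/7,151 × $568,600 = 157,913.52; Plating 1,115/7,151 × $568,600 = 88,657.39; Fabrication 2,169/7,151 × $568,600 = 172,464.47; Shipping 1,551/7,151 × $568,600 = 123,325.21.
At nearest $1: Assembly $26,239; Inspection $157,914; Plating $88,657; Fabrication $172,464; Shipping $123,325. Sum = $568,599.
Difference $568,600 − $568,599 = +$1 applied to largest allocation (Fabrication): Fabrication becomes $172,465.

Assembly: $26,239 · Inspection: $157,914 · Plating: $88,657 · Fabrication: $172,465 · Shipping: $123,325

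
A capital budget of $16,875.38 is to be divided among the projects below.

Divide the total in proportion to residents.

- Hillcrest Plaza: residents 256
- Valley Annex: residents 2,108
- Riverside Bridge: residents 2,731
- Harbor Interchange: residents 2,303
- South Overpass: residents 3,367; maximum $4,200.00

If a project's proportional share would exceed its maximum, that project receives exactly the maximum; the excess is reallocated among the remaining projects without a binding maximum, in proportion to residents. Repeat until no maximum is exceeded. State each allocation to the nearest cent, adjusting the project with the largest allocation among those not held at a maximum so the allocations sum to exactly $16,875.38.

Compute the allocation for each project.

Hillcrest Plaza: $438.62 | Valley Annex: $3,611.75 | Riverside Bridge: $4,679.16 | Harbor Interchange: $3,945.85 | South Overpass: $4,200.00

Combined residents = 10,765.
Unconstrained shares: Hillcrest Plaza 401.3095; Valley Annex 3,304.5333; Riverside Bridge 4,281.1577; Harbor Interchange 3,610.2183; South Overpass 5,278.1611.
Cap binds for South Overpass ($4,200.00); residual $12,675.38 reallocated over remaining residents 7,398.
Remaining shares: Hillcrest Plaza 438.6182 → $438.62; Valley Annex 3,611.7466 → $3,611.75; Riverside Bridge 4,679.16501 → $4,679.17; Harbor Interchange 3,945.8502 → $3,945.85.
Rounding difference −$0.01 applied to Riverside Bridge → $4,679.16.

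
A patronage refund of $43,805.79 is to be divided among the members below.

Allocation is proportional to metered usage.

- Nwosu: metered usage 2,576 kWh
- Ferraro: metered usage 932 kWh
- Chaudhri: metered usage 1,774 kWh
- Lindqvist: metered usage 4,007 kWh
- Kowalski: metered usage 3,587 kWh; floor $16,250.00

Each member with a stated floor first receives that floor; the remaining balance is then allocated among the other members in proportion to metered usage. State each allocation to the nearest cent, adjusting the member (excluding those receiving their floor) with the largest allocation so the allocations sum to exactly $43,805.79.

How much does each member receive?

Nwosu: $7,641.70; Ferraro: $2,764.78; Chaudhri: $5,262.57; Lindqvist: $11,886.74; Kowalski: $16,250.00

Minimums first: Kowalski $16,250.00. Residual $27,555.79.
Residual split over remaining metered usage 9,289: Nwosu 7,641.6961 → $7,641.70; Ferraro 2,764.7751 → $2,764.78; Chaudhri 5,262.5656 → $5,262.57; Lindqvist 11,886.7532 → $11,886.75.
Rounding difference −$0.01 applied to Lindqvist → $11,886.74.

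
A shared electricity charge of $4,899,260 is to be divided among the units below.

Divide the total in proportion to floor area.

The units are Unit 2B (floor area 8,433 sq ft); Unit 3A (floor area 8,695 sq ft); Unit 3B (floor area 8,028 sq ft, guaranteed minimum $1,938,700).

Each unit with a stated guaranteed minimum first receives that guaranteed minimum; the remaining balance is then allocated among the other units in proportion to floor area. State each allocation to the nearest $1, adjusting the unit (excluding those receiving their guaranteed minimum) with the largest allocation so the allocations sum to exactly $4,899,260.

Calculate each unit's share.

Unit 2B: $1,457,637 · Unit 3A: $1,502,923 · Unit 3B: $1,938,700

Guaranteed amounts: Unit 3B $1,938,700. Remaining pool $2,960,560.
Remaining pool split over remaining floor area 17,128: Unit 2B 1,457,636.76 → $1,457,637; Unit 3A 1,502,923.24 → $1,502,923.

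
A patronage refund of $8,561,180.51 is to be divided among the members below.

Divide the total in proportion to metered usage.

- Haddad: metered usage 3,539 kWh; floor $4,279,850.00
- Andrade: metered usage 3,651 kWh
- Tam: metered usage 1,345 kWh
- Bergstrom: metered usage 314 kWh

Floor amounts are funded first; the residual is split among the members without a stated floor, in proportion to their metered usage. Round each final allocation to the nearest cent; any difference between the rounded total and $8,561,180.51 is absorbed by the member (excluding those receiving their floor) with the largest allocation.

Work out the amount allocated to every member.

Guaranteed amounts: Haddad $4,279,850.00. Balance $4,281,330.51.
Balance split over remaining metered usage 5,310: Andrade 2,943,717.0795 → $2,943,717.08; Tam 1,084,442.4738 → $1,084,442.47; Bergstrom 253,170.9567 → $253,170.96.

Haddad: $4,279,850.00 | Andrade: $2,943,717.08 | Tam: $1,084,442.47 | Bergstrom: $253,170.96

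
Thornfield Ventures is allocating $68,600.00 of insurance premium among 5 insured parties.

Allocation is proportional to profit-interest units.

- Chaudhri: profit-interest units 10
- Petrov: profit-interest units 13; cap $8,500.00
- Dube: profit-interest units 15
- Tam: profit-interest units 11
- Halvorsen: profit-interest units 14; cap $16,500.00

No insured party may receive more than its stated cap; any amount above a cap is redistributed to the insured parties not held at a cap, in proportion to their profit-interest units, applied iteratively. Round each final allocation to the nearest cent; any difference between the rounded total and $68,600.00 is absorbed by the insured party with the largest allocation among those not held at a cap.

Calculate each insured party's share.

Chaudhri: $12,111.11; Petrov: $8,500.00; Dube: $18,166.67; Tam: $13,322.22; Halvorsen: $16,500.00

Combined profit-interest units = 63.
Pro-rata shares before constraints: Chaudhri 10,888.8889; Petrov 14,155.5556; Dube 16,333.3333; Tam 11,977.7778; Halvorsen 15,244.4444.
Held at cap: Petrov ($8,500.00); remaining pool $60,100.00 reallocated over remaining profit-interest units 50.
Held at cap: Halvorsen ($16,500.00); remaining pool $43,600.00 reallocated over remaining profit-interest units 36.
Shares after redistribution: Chaudhri 12,111.1111 → $12,111.11; Dube 18,166.6667 → $18,166.67; Tam 13,322.2222 → $13,322.22.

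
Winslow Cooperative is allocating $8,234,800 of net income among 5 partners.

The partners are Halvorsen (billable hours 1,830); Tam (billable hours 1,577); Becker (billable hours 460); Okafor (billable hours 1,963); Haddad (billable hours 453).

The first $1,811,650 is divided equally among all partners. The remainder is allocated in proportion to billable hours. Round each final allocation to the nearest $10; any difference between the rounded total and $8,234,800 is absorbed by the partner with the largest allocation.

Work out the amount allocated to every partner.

Halvorsen: $2,233,150; Tam: $1,974,510; Becker: $832,590; Okafor: $2,369,120; Haddad: $825,430

First tranche $1,811,650 split equally: $362,330 each.
Remainder $6,423,150 by billable hours (total 6,283): Halvorsen 1,870,820.39 → $1,870,820; Tam 1,612,176.91 → $1,612,180; Becker 470,260.86 → $470,260; Okafor 2,006,787.12 → $2,006,790; Haddad 463,104.72 → $463,100.
Totals: Halvorsen $362,330 + $1,870,820 = $2,233,150; Tam $362,330 + $1,612,180 = $1,974,510; Becker $362,330 + $470,260 = $832,590; Okafor $362,330 + $2,006,790 = $2,369,120; Haddad $362,330 + $463,100 = $825,430.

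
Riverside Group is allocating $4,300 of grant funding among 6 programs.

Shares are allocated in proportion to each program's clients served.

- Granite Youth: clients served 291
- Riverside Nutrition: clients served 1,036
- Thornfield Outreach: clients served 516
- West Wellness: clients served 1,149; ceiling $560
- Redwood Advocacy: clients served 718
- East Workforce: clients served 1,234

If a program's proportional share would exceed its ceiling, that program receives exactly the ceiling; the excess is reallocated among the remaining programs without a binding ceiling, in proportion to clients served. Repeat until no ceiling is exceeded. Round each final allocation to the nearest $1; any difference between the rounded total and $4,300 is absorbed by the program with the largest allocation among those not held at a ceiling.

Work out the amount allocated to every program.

Combined clients served = 4,944.
Unconstrained shares: Granite Youth 253.09; Riverside Nutrition 901.05; Thornfield Outreach 448.79; West Wellness 999.33; Redwood Advocacy 624.47; East Workforce 1,073.26.
Held at cap: West Wellness ($560); balance $3,740 reallocated over remaining clients served 3,795.
Redistributed shares: Granite Youth 286.78 → $287; Riverside Nutrition 1,020.99 → $1,021; Thornfield Outreach 508.52 → $509; Redwood Advocacy 707.59 → $708; East Workforce 1,216.12 → $1,216.
Rounding difference −$1 applied to East Workforce → $1,215.

Granite Youth: $287 | Riverside Nutrition: $1,021 | Thornfield Outreach: $509 | West Wellness: $560 | Redwood Advocacy: $708 | East Workforce: $1,215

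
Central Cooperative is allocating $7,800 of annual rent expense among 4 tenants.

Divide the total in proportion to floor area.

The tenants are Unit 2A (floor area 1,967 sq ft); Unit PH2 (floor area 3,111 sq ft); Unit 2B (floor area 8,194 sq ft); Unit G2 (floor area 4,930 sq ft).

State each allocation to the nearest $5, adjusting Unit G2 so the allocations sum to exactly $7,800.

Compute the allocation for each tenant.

Combined floor area = 18,202.
Proportional shares: Unit 2A 1,967/18,202 × $7,800 = 842.91; Unit PH2 3,111/18,202 × $7,800 = 1,333.14; Unit 2B 8,194/18,202 × $7,800 = 3,511.33; Unit G2 4,930/18,202 × $7,800 = 2,112.62.
After rounding ($5): Unit 2A $845; Unit PH2 $1,335; Unit 2B $3,510; Unit G2 $2,115. Sum = $7,805.
Difference $7,800 − $7,805 = −$5 applied to Unit G2: Unit G2 becomes $2,110.

Unit 2A: $845 | Unit PH2: $1,335 | Unit 2B: $3,510 | Unit G2: $2,110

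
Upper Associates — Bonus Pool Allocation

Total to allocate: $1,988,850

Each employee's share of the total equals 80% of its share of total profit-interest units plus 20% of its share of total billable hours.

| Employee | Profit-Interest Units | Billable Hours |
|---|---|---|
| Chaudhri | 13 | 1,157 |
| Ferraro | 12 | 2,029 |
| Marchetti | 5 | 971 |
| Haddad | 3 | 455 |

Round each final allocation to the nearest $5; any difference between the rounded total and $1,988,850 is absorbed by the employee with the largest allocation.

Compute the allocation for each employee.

Chaudhri: $726,575 · Ferraro: $753,570 · Marchetti: $324,820 · Haddad: $183,885

Totals — profit-interest units 33, billable hours 4,612.
Combined weights (80% profit-interest units + 20% billable hours): Chaudhri 0.3653; Ferraro 0.3789; Marchetti 0.1633; Haddad 0.0925.
Raw shares: Chaudhri 726,576.58; Ferraro 753,569.20; Marchetti 324,818.32; Haddad 183,885.91.
After rounding ($5): Chaudhri $726,575; Ferraro $753,570; Marchetti $324,820; Haddad $183,885. Sum = $1,988,850.
No rounding difference to absorb.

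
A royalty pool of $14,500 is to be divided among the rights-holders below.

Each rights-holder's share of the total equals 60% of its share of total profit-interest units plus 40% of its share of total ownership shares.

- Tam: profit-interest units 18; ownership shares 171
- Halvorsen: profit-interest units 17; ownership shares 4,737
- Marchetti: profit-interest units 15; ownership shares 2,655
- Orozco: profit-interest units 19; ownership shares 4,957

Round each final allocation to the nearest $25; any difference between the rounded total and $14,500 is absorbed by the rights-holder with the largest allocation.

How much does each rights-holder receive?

Tam: $2,350; Halvorsen: $4,350; Marchetti: $3,125; Orozco: $4,675

Totals — profit-interest units 69, ownership shares 12,520.
Composite weights (60% profit-interest units + 40% ownership shares): Tam 0.1620; Halvorsen 0.2992; Marchetti 0.2153; Orozco 0.3236.
Unrounded shares: Tam 2,348.78; Halvorsen 4,337.94; Marchetti 3,121.26; Orozco 4,692.03.
Rounded to nearest $25: Tam $2,350; Halvorsen $4,350; Marchetti $3,125; Orozco $4,700. Sum = $14,525.
Difference $14,500 − $14,525 = −$25 applied to largest allocation (Orozco): Orozco becomes $4,675.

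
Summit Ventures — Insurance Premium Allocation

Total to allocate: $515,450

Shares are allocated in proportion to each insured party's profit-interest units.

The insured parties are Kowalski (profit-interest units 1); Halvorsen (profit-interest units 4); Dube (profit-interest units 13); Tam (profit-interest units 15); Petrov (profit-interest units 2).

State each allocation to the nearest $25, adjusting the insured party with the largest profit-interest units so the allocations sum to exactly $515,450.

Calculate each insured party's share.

Kowalski: $14,725 | Halvorsen: $58,900 | Dube: $191,450 | Tam: $220,925 | Petrov: $29,450

Combined profit-interest units = 35.
Proportional shares: Kowalski 1/35 × $515,450 = 14,727.14; Halvorsen 4/35 × $515,450 = 58,908.57; Dube 13/35 × $515,450 = 191,452.86; Tam 15/35 × $515,450 = 220,907.14; Petrov 2/35 × $515,450 = 29,454.29.
Rounded to nearest $25: Kowalski $14,725; Halvorsen $58,900; Dube $191,450; Tam $220,900; Petrov $29,450. Sum = $515,425.
Difference $515,450 − $515,425 = +$25 applied to largest profit-interest units (Tam): Tam becomes $220,925.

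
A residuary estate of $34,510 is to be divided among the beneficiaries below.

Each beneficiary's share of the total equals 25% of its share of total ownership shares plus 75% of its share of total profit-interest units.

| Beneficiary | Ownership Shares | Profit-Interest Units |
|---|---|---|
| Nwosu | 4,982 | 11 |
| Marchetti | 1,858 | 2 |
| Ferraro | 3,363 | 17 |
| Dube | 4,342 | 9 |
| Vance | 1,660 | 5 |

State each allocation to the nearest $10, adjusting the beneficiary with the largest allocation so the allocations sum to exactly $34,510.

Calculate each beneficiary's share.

Nwosu: $9,120 | Marchetti: $2,170 | Ferraro: $11,790 | Dube: $7,610 | Vance: $3,820

Ownership shares total 16,205; profit-interest units total 44.
Composite weights (25% ownership shares + 75% profit-interest units): Nwosu 0.2644; Marchetti 0.0628; Ferraro 0.3417; Dube 0.2204; Vance 0.1108.
Unrounded shares: Nwosu 9,123.03; Marchetti 2,165.67; Ferraro 11,790.51; Dube 7,605.82; Vance 3,824.97.
At nearest $10: Nwosu $9,120; Marchetti $2,170; Ferraro $11,790; Dube $7,610; Vance $3,820. Sum = $34,510.
No rounding difference to absorb.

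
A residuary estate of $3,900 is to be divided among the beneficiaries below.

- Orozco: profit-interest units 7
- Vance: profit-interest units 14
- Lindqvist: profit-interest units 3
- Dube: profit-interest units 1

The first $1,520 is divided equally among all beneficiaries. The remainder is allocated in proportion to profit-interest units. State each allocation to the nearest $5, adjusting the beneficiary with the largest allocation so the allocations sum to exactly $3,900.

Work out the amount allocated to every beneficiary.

First tranche $1,520 split equally: $380 each.
Remainder $2,380 by profit-interest units (total 25): Orozco 666.40 → $665; Vance 1,332.80 → $1,335; Lindqvist 285.60 → $285; Dube 95.20 → $95.
Totals: Orozco $380 + $665 = $1,045; Vance $380 + $1,335 = $1,715; Lindqvist $380 + $285 = $665; Dube $380 + $95 = $475.

Orozco: $1,045; Vance: $1,715; Lindqvist: $665; Dube: $475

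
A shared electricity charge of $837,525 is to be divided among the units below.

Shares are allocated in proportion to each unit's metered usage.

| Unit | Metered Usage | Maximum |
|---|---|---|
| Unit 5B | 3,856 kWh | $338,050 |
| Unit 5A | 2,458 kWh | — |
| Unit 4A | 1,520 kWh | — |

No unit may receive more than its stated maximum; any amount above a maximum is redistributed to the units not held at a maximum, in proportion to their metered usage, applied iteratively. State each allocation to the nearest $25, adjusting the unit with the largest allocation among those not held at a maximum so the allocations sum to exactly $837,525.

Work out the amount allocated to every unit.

Sum of metered usage: 7,834.
Pro-rata shares before constraints: Unit 5B 412,241.05; Unit 5A 262,782.29; Unit 4A 162,501.66.
Capped: Unit 5B ($338,050); remaining pool $499,475 reallocated over remaining metered usage 3,978.
Remaining shares: Unit 5A 308,624.82 → $308,625; Unit 4A 190,850.18 → $190,850.

Unit 5B: $338,050; Unit 5A: $308,625; Unit 4A: $190,850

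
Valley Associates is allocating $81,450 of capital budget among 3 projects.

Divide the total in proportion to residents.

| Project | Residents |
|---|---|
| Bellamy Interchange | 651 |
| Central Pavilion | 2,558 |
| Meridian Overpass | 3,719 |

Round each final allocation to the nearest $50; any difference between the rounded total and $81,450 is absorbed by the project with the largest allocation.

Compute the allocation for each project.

Combined residents = 6,928.
Raw shares: Bellamy Interchange 651/6,928 × $81,450 = 7,653.57; Central Pavilion 2,558/6,928 × $81,450 = 30,073.48; Meridian Overpass 3,719/6,928 × $81,450 = 43,722.94.
At nearest $50: Bellamy Interchange $7,650; Central Pavilion $30,050; Meridian Overpass $43,700. Sum = $81,400.
Difference $81,450 − $81,400 = +$50 applied to largest allocation (Meridian Overpass): Meridian Overpass becomes $43,750.

Bellamy Interchange: $7,650; Central Pavilion: $30,050; Meridian Overpass: $43,750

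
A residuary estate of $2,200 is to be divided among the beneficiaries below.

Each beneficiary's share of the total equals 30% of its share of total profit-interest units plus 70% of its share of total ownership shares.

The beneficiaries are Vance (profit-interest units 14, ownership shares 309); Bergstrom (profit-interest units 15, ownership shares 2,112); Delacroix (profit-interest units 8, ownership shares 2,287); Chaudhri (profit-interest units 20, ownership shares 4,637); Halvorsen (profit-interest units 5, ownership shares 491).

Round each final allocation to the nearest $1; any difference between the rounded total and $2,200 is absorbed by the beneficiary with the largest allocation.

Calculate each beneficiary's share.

Profit-interest units total 62; ownership shares total 9,836.
Blended shares (30% profit-interest units + 70% ownership shares): Vance 0.0897; Bergstrom 0.2229; Delacroix 0.2015; Chaudhri 0.4268; Halvorsen 0.0591.
Raw shares: Vance 197.41; Bergstrom 490.35; Delacroix 443.23; Chaudhri 938.91; Halvorsen 130.10.
Rounded to nearest $1: Vance $197; Bergstrom $490; Delacroix $443; Chaudhri $939; Halvorsen $130. Sum = $2,199.
Difference $2,200 − $2,199 = +$1 applied to largest allocation (Chaudhri): Chaudhri becomes $940.

Vance: $197 · Bergstrom: $490 · Delacroix: $443 · Chaudhri: $940 · Halvorsen: $130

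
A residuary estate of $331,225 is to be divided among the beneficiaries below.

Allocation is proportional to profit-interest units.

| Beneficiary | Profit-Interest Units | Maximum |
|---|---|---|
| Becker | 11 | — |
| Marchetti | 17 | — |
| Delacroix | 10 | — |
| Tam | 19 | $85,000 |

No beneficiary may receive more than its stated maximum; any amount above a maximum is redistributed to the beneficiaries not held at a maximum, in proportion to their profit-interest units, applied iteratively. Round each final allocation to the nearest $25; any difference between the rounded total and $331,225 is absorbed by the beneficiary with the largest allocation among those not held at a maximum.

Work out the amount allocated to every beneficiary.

Profit-interest units total: 57.
Proportional shares (ignoring caps): Becker 63,920.61; Marchetti 98,786.40; Delacroix 58,109.65; Tam 110,408.33.
Capped: Tam ($85,000); balance $246,225 reallocated over remaining profit-interest units 38.
Remaining shares: Becker 71,275.66 → $71,275; Marchetti 110,153.29 → $110,150; Delacroix 64,796.05 → $64,800.

Becker: $71,275 · Marchetti: $110,150 · Delacroix: $64,800 · Tam: $85,000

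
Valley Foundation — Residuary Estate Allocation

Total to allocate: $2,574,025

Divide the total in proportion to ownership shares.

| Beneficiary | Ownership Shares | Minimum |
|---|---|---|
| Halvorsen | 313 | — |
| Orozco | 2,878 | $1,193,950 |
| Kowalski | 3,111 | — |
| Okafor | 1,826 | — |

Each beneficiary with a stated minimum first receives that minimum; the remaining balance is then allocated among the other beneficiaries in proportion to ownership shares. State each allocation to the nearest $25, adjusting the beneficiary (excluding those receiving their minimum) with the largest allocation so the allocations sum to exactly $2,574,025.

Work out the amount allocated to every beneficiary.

Guaranteed amounts: Orozco $1,193,950. Balance $1,380,075.
Balance split over remaining ownership shares 5,250: Halvorsen 82,278.76 → $82,275; Kowalski 817,793.01 → $817,800; Okafor 480,003.23 → $480,000.

Halvorsen: $82,275 · Orozco: $1,193,950 · Kowalski: $817,800 · Okafor: $480,000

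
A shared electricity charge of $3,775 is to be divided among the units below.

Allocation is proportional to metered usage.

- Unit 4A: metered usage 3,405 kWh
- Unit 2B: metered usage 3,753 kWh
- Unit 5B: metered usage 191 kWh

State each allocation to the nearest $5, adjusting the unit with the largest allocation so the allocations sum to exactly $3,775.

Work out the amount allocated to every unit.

Unit 4A: $1,750; Unit 2B: $1,925; Unit 5B: $100

Total metered usage = 7,349.
Unrounded shares: Unit 4A 3,405/7,349 × $3,775 = 1,749.06; Unit 2B 3,753/7,349 × $3,775 = 1,927.82; Unit 5B 191/7,349 × $3,775 = 98.11.
Rounded to nearest $5: Unit 4A $1,750; Unit 2B $1,930; Unit 5B $100. Sum = $3,780.
Difference $3,775 − $3,780 = −$5 applied to largest allocation (Unit 2B): Unit 2B becomes $1,925.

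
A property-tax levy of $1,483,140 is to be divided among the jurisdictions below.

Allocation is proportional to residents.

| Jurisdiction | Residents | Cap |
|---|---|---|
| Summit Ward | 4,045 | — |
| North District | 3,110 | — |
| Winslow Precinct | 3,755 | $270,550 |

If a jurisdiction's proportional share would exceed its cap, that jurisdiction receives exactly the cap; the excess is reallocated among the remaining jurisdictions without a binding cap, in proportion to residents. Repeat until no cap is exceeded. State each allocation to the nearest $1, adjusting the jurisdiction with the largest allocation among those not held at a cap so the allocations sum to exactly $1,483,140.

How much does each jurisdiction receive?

Summit Ward: $685,524 | North District: $527,066 | Winslow Precinct: $270,550

Combined residents = 10,910.
Pro-rata shares before constraints: Summit Ward 549,890.13; North District 422,783.26; Winslow Precinct 510,466.61.
Cap binds for Winslow Precinct ($270,550); remaining pool $1,212,590 reallocated over remaining residents 7,155.
Redistributed shares: Summit Ward 685,524.33 → $685,524; North District 527,065.67 → $527,066.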